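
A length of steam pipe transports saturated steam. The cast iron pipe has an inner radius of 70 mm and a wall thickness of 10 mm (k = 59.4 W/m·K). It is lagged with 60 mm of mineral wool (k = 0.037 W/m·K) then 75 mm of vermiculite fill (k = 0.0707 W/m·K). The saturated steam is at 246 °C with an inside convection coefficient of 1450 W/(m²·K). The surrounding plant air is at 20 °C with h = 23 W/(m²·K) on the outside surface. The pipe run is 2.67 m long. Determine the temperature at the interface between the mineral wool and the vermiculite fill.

For a radial system each layer contributes R = ln(r_out/r_in)/(2πkL); films add R = 1/(hA).
R_inner film = 1/(h_i·2πr₁L) = 1/(1450×2π×0.07×2.67) = 5.873×10^-4 K/W
R_cast iron pipe wall = ln(80/70)/(2π×59.4×2.67) = 1.34×10^-4 K/W
R_mineral wool = ln(140/80)/(2π×0.037×2.67) = 0.9016 K/W
R_vermiculite fill = ln(215/140)/(2π×0.0707×2.67) = 0.3617 K/W
R_outer film = 1/(h_o·2πr_oL) = 1/(23×2π×0.215×2.67) = 0.01205 K/W
R_total = 1.276 K/W
Q = ΔT/R_total = 226/1.276
Q = 177 W
T_interface = T_inner − Q·ΣR(inner→interface) = 246 − 177×0.9023

T ≈ 86.2 °C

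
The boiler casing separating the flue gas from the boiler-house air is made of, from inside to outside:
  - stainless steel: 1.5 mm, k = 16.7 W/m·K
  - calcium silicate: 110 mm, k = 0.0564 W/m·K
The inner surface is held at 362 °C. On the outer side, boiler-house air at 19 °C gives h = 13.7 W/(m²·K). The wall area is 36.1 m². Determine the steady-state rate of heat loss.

Model the wall as resistances in series:
R_stainless steel = L/(kA) = 0.0015/(16.7×36.1) = 2.488×10^-6 K/W
R_calcium silicate = L/(kA) = 0.11/(0.0564×36.1) = 0.05403 K/W
R_outer film = 1/(h_o·A) = 1/(13.7×36.1) = 0.002022 K/W
R_total = 0.05605 K/W
Q = ΔT / R_total = 343 / 0.05605

Q ≈ 6120 W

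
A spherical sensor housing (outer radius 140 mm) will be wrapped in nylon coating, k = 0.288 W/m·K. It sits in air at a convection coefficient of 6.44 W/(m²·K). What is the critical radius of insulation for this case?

For a sphere r_cr = 2k/h = 2×0.288/6.44
r_cr = 89.4 mm; since the bare radius (140 mm) is above r_cr, any added insulation will reduce heat loss.

r_cr ≈ 89.4 mm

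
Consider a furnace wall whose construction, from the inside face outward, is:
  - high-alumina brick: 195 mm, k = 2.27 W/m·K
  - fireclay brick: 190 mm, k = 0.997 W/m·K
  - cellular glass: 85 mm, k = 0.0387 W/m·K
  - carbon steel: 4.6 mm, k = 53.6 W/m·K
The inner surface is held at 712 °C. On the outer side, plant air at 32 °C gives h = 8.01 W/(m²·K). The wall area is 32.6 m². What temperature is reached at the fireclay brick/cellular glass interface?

Series thermal resistances:
R_high-alumina brick = L/(kA) = 0.195/(2.27×32.6) = 0.002635 K/W
R_fireclay brick = L/(kA) = 0.19/(0.997×32.6) = 0.005846 K/W
R_cellular glass = L/(kA) = 0.085/(0.0387×32.6) = 0.06737 K/W
R_carbon steel = L/(kA) = 0.0046/(53.6×32.6) = 2.633×10^-6 K/W
R_outer film = 1/(h_o·A) = 1/(8.01×32.6) = 0.00383 K/W
R_total = 0.07969 K/W;  Q = ΔT/R_total = 680/0.07969 = 8533 W
T_interface = T_inner − Q·ΣR(inner→interface) = 712 − 8530×0.008481

T ≈ 640 °C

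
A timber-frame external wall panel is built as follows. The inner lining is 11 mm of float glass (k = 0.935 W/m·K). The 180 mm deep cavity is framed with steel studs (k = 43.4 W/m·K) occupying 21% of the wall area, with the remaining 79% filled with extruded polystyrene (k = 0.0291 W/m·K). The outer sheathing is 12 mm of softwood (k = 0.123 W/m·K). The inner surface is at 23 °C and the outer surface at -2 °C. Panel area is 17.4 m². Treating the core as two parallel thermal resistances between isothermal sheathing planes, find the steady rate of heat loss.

Q ≈ 3370 W

Sheathing layers in series; stud and cavity paths in parallel between them.
R_inner = 0.011/(0.935×17.4) = 6.761×10^-4 K/W
R_stud  = 0.18/(43.4×0.21×17.4) = 0.001135 K/W
R_cav   = 0.18/(0.0291×0.79×17.4) = 0.45 K/W
1/R_core = 1/R_stud + 1/R_cav → R_core = 0.001132 K/W
R_outer = 0.012/(0.123×17.4) = 0.005607 K/W
R_total = 0.007415 K/W
Q = ΔT/R_total = 25/0.007415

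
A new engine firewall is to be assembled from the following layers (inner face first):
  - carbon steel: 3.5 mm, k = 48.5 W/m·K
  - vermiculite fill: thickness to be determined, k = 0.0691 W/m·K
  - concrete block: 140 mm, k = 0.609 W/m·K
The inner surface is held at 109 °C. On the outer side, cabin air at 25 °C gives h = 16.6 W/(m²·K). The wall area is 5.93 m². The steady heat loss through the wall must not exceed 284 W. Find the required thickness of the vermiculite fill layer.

Using the resistance-network approach (series):
R_carbon steel = L/(kA) = 0.0035/(48.5×5.93) = 1.217×10^-5 K/W
R_concrete block = L/(kA) = 0.14/(0.609×5.93) = 0.03877 K/W
R_outer film = 1/(h_o·A) = 1/(16.6×5.93) = 0.01016 K/W
Sum of the known resistances R_other = 0.04894 K/W
Required total resistance R_tot = ΔT/Q_allow = 84/284 = 0.2958 K/W
R_vermiculite fill = R_tot − R_other = 0.2468 K/W
L = R·k·A = 0.2468×0.0691×5.93

L ≈ 101 mm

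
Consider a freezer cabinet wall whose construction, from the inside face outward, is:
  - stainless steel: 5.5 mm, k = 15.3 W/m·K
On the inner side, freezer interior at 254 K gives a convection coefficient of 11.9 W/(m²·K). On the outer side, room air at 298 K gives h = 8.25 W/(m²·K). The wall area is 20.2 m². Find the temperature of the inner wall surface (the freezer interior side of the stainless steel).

Series thermal resistances:
R_inner film = 1/(h_i·A) = 1/(11.9×20.2) = 0.00416 K/W
R_stainless steel = L/(kA) = 0.0055/(15.3×20.2) = 1.78×10^-5 K/W
R_outer film = 1/(h_o·A) = 1/(8.25×20.2) = 0.006001 K/W
R_total = 0.01018 K/W;  Q = ΔT/R_total = 44/0.01018 = 4323 W
T_interface = T_inner + Q·ΣR(inner→interface) = 254 + 4320×0.00416

T ≈ 272 K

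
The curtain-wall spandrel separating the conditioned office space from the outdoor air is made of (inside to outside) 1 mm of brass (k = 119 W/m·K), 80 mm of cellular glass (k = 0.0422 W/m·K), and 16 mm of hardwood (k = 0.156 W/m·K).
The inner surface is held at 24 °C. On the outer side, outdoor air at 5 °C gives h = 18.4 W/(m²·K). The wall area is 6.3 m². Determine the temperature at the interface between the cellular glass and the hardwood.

T ≈ 6.45 °C

Treating each layer as a thermal resistance in series:
R_brass = L/(kA) = 0.001/(119×6.3) = 1.334×10^-6 K/W
R_cellular glass = L/(kA) = 0.08/(0.0422×6.3) = 0.3009 K/W
R_hardwood = L/(kA) = 0.016/(0.156×6.3) = 0.01628 K/W
R_outer film = 1/(h_o·A) = 1/(18.4×6.3) = 0.008627 K/W
R_total = 0.3258 K/W;  Q = ΔT/R_total = 19/0.3258 = 58.31 W
T_interface = T_inner − Q·ΣR(inner→interface) = 24 − 58.3×0.3009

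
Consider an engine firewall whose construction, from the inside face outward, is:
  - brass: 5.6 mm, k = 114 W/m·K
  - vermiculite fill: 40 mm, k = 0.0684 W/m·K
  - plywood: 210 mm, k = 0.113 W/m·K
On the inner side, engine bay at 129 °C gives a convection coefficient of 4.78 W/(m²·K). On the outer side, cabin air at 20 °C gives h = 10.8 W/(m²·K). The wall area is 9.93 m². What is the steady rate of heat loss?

Treating each layer as a thermal resistance in series:
R_inner film = 1/(h_i·A) = 1/(4.78×9.93) = 0.02107 K/W
R_brass = L/(kA) = 0.0056/(114×9.93) = 4.947×10^-6 K/W
R_vermiculite fill = L/(kA) = 0.04/(0.0684×9.93) = 0.05889 K/W
R_plywood = L/(kA) = 0.21/(0.113×9.93) = 0.1872 K/W
R_outer film = 1/(h_o·A) = 1/(10.8×9.93) = 0.009325 K/W
R_total = 0.2764 K/W
Q = ΔT / R_total = 109 / 0.2764

Q ≈ 394 W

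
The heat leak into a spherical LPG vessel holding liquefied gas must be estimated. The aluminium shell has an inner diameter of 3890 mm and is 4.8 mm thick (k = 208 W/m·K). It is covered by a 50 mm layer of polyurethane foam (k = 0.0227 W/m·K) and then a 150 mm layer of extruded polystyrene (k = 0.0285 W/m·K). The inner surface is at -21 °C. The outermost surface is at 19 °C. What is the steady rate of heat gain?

Spherical conduction: R = (1/r_in − 1/r_out)/(4πk) per layer; series-sum.
R_aluminium shell = (1/1.945 − 1/1.9498)/(4π×208) = 4.842×10^-7 K/W
R_polyurethane foam = (1/1.9498 − 1/1.9998)/(4π×0.0227) = 0.04495 K/W
R_extruded polystyrene = (1/1.9998 − 1/2.1498)/(4π×0.0285) = 0.09742 K/W
R_total = 0.1424 K/W
Q = ΔT/R_total = 40/0.1424

Q ≈ 281 W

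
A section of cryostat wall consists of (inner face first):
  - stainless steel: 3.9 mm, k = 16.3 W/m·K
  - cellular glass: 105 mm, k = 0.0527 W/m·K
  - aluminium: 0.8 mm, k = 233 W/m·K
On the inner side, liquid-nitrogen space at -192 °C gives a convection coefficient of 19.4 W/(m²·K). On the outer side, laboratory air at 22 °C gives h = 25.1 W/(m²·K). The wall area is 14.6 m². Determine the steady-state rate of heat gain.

Q ≈ 1500 W

Treating each layer as a thermal resistance in series:
R_inner film = 1/(h_i·A) = 1/(19.4×14.6) = 0.003531 K/W
R_stainless steel = L/(kA) = 0.0039/(16.3×14.6) = 1.639×10^-5 K/W
R_cellular glass = L/(kA) = 0.105/(0.0527×14.6) = 0.1365 K/W
R_aluminium = L/(kA) = 0.0008/(233×14.6) = 2.352×10^-7 K/W
R_outer film = 1/(h_o·A) = 1/(25.1×14.6) = 0.002729 K/W
R_total = 0.1427 K/W
Q = ΔT / R_total = 214 / 0.1427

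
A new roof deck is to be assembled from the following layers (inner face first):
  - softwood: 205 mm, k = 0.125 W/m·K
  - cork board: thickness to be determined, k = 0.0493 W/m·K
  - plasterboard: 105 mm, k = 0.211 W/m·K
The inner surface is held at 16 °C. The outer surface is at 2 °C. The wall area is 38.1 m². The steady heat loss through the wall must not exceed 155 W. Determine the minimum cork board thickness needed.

L ≈ 64.3 mm

Model the wall as resistances in series:
R_softwood = L/(kA) = 0.205/(0.125×38.1) = 0.04304 K/W
R_plasterboard = L/(kA) = 0.105/(0.211×38.1) = 0.01306 K/W
Sum of the known resistances R_other = 0.05611 K/W
Required total resistance R_tot = ΔT/Q_allow = 14/155 = 0.09032 K/W
R_cork board = R_tot − R_other = 0.03422 K/W
L = R·k·A = 0.03422×0.0493×38.1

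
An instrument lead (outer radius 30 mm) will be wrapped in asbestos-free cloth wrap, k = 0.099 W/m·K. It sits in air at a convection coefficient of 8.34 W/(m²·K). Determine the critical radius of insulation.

r_cr ≈ 11.9 mm

For a cylinder r_cr = k/h = 0.099/8.34
r_cr = 11.9 mm; since the bare radius (30 mm) is above r_cr, any added insulation will reduce heat loss.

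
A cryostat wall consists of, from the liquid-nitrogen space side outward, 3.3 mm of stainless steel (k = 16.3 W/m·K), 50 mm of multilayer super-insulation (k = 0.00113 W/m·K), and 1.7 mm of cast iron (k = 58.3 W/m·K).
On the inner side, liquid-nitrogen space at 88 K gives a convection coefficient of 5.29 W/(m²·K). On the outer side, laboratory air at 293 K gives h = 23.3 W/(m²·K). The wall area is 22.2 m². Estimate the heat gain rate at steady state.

Q ≈ 102 W

Model the wall as resistances in series:
R_inner film = 1/(h_i·A) = 1/(5.29×22.2) = 0.008515 K/W
R_stainless steel = L/(kA) = 0.0033/(16.3×22.2) = 9.12×10^-6 K/W
R_multilayer super-insulation = L/(kA) = 0.05/(0.00113×22.2) = 1.993 K/W
R_cast iron = L/(kA) = 0.0017/(58.3×22.2) = 1.313×10^-6 K/W
R_outer film = 1/(h_o·A) = 1/(23.3×22.2) = 0.001933 K/W
R_total = 2.004 K/W
Q = ΔT / R_total = 205 / 2.004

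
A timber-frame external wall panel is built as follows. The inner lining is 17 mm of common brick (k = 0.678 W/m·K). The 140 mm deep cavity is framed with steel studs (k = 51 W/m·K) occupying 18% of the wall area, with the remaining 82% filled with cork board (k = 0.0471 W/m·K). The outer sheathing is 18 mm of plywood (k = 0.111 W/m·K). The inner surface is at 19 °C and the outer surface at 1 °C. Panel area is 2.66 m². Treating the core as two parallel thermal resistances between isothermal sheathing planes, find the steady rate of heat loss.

Sheathing layers in series; stud and cavity paths in parallel between them.
R_inner = 0.017/(0.678×2.66) = 0.009426 K/W
R_stud  = 0.14/(51×0.18×2.66) = 0.005733 K/W
R_cav   = 0.14/(0.0471×0.82×2.66) = 1.363 K/W
1/R_core = 1/R_stud + 1/R_cav → R_core = 0.005709 K/W
R_outer = 0.018/(0.111×2.66) = 0.06096 K/W
R_total = 0.0761 K/W
Q = ΔT/R_total = 18/0.0761

Q ≈ 237 W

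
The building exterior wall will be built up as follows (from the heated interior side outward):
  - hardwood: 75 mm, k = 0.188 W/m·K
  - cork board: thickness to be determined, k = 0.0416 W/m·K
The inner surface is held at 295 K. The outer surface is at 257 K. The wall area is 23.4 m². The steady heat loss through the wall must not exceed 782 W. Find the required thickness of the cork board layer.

Series thermal resistances:
R_hardwood = L/(kA) = 0.075/(0.188×23.4) = 0.01705 K/W
Sum of the known resistances R_other = 0.01705 K/W
Required total resistance R_tot = ΔT/Q_allow = 38/782 = 0.04859 K/W
R_cork board = R_tot − R_other = 0.03154 K/W
L = R·k·A = 0.03154×0.0416×23.4

L ≈ 30.7 mm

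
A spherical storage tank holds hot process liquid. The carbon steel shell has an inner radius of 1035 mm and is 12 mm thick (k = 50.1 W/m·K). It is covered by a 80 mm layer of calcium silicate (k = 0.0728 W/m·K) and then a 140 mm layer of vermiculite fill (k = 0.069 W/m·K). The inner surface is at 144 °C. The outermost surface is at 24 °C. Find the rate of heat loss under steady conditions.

Q ≈ 641 W

Spherical conduction: R = (1/r_in − 1/r_out)/(4πk) per layer; series-sum.
R_carbon steel shell = (1/1.035 − 1/1.047)/(4π×50.1) = 1.759×10^-5 K/W
R_calcium silicate = (1/1.047 − 1/1.127)/(4π×0.0728) = 0.07411 K/W
R_vermiculite fill = (1/1.127 − 1/1.267)/(4π×0.069) = 0.1131 K/W
R_total = 0.1872 K/W
Q = ΔT/R_total = 120/0.1872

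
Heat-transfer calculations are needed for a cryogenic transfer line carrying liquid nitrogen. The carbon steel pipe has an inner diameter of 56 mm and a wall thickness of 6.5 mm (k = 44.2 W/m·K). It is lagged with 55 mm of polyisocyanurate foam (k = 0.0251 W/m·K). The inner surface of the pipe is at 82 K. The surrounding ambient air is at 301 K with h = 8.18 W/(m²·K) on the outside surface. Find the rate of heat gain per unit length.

Per-layer cylindrical resistances, series-summed:
R_carbon steel pipe wall = ln(34.5/28)/(2π×44.2×1) = 7.517×10^-4 K/W
R_polyisocyanurate foam = ln(89.5/34.5)/(2π×0.0251×1) = 6.045 K/W
R_outer film = 1/(h_o·2πr_oL) = 1/(8.18×2π×0.0895×1) = 0.2174 K/W
R_total = 6.263 K/W
Q = ΔT/R_total = 219/6.263

q′ ≈ 35 W/m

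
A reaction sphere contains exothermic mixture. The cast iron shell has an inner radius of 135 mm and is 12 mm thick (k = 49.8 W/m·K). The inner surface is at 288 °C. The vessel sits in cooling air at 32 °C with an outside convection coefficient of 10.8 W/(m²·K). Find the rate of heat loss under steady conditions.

Radial (spherical) resistances in series:
R_cast iron shell = (1/0.135 − 1/0.147)/(4π×49.8) = 9.663×10^-4 K/W
R_outer film = 1/(h·4πr_o²) = 1/(10.8×4π×0.147²) = 0.341 K/W
R_total = 0.3419 K/W
Q = ΔT/R_total = 256/0.3419

Q ≈ 749 W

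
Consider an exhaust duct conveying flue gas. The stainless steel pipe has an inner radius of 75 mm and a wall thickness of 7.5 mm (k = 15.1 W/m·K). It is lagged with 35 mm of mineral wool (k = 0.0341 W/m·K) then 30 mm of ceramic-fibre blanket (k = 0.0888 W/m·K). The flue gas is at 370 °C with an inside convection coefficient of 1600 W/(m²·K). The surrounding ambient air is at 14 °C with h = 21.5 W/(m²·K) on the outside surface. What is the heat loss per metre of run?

q′ ≈ 169 W/m

For a radial system each layer contributes R = ln(r_out/r_in)/(2πkL); films add R = 1/(hA).
R_inner film = 1/(h_i·2πr₁L) = 1/(1600×2π×0.075×1) = 0.001326 K/W
R_stainless steel pipe wall = ln(82.5/75)/(2π×15.1×1) = 0.001005 K/W
R_mineral wool = ln(117.5/82.5)/(2π×0.0341×1) = 1.651 K/W
R_ceramic-fibre blanket = ln(147.5/117.5)/(2π×0.0888×1) = 0.4075 K/W
R_outer film = 1/(h_o·2πr_oL) = 1/(21.5×2π×0.1475×1) = 0.05019 K/W
R_total = 2.111 K/W
Q = ΔT/R_total = 356/2.111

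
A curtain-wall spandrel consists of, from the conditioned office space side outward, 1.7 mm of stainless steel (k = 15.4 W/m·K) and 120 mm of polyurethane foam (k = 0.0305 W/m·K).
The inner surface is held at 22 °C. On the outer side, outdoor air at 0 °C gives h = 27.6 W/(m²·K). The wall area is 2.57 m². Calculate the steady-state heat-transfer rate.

Thermal resistances in series:
R_stainless steel = L/(kA) = 0.0017/(15.4×2.57) = 4.295×10^-5 K/W
R_polyurethane foam = L/(kA) = 0.12/(0.0305×2.57) = 1.531 K/W
R_outer film = 1/(h_o·A) = 1/(27.6×2.57) = 0.0141 K/W
R_total = 1.545 K/W
Q = ΔT / R_total = 22 / 1.545

Q ≈ 14.2 W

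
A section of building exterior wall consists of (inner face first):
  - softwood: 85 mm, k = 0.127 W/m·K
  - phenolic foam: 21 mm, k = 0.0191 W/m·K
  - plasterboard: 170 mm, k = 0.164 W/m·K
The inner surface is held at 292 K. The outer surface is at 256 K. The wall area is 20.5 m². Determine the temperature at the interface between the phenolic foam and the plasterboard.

Using the resistance-network approach (series):
R_softwood = L/(kA) = 0.085/(0.127×20.5) = 0.03265 K/W
R_phenolic foam = L/(kA) = 0.021/(0.0191×20.5) = 0.05363 K/W
R_plasterboard = L/(kA) = 0.17/(0.164×20.5) = 0.05057 K/W
R_total = 0.1368 K/W;  Q = ΔT/R_total = 36/0.1368 = 263.1 W
T_interface = T_inner − Q·ΣR(inner→interface) = 292 − 263×0.08628

T ≈ 269 K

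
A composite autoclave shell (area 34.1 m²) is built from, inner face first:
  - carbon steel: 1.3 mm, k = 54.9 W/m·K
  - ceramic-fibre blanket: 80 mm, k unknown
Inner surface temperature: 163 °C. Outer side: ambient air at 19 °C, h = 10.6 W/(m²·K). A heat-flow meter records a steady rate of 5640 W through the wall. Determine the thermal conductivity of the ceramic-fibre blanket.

k ≈ 0.103 W/(m·K)

Series thermal resistances:
R_carbon steel = L/(kA) = 0.0013/(54.9×34.1) = 6.944×10^-7 K/W
R_outer film = 1/(h_o·A) = 1/(10.6×34.1) = 0.002767 K/W
Sum of known resistances R_other = 0.002767 K/W
Total R = ΔT/Q = 144/5640 = 0.02553 K/W
R_ceramic-fibre blanket = R_total − R_other = 0.02276 K/W
k = L/(R·A) = 0.08/(0.02276×34.1)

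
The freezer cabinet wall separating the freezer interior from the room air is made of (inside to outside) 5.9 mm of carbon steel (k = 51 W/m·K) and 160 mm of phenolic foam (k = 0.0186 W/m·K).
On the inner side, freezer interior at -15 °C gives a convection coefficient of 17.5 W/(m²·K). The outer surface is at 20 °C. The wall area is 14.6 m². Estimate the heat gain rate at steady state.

Thermal resistances in series:
R_inner film = 1/(h_i·A) = 1/(17.5×14.6) = 0.003914 K/W
R_carbon steel = L/(kA) = 0.0059/(51×14.6) = 7.924×10^-6 K/W
R_phenolic foam = L/(kA) = 0.16/(0.0186×14.6) = 0.5892 K/W
R_total = 0.5931 K/W
Q = ΔT / R_total = 35 / 0.5931

Q ≈ 59 W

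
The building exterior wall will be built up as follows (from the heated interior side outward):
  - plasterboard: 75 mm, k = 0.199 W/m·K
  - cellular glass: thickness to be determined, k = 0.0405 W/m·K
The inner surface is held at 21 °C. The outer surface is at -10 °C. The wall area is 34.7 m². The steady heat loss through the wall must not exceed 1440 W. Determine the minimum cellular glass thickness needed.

Treating each layer as a thermal resistance in series:
R_plasterboard = L/(kA) = 0.075/(0.199×34.7) = 0.01086 K/W
Sum of the known resistances R_other = 0.01086 K/W
Required total resistance R_tot = ΔT/Q_allow = 31/1440 = 0.02153 K/W
R_cellular glass = R_tot − R_other = 0.01067 K/W
L = R·k·A = 0.01067×0.0405×34.7

L ≈ 15 mm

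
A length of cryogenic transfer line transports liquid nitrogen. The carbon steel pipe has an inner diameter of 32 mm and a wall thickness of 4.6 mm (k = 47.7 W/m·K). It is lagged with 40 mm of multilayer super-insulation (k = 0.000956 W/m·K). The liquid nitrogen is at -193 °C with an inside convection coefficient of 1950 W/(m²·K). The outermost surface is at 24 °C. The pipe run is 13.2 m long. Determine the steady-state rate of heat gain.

Cylindrical conduction, so R = ln(r₂/r₁)/(2πkL) per layer, in series:
R_inner film = 1/(h_i·2πr₁L) = 1/(1950×2π×0.016×13.2) = 3.864×10^-4 K/W
R_carbon steel pipe wall = ln(20.6/16)/(2π×47.7×13.2) = 6.388×10^-5 K/W
R_multilayer super-insulation = ln(60.6/20.6)/(2π×0.000956×13.2) = 13.61 K/W
R_total = 13.61 K/W
Q = ΔT/R_total = 217/13.61

Q ≈ 15.9 W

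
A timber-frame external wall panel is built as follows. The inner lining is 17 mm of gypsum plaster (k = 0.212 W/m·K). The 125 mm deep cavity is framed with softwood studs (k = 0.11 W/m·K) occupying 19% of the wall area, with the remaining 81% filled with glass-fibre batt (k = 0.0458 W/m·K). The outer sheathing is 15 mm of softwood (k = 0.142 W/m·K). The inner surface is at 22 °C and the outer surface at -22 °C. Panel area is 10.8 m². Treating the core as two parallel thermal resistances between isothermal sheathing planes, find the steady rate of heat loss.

Q ≈ 203 W

Sheathing layers in series; stud and cavity paths in parallel between them.
R_inner = 0.017/(0.212×10.8) = 0.007425 K/W
R_stud  = 0.125/(0.11×0.19×10.8) = 0.5538 K/W
R_cav   = 0.125/(0.0458×0.81×10.8) = 0.312 K/W
1/R_core = 1/R_stud + 1/R_cav → R_core = 0.1996 K/W
R_outer = 0.015/(0.142×10.8) = 0.009781 K/W
R_total = 0.2168 K/W
Q = ΔT/R_total = 44/0.2168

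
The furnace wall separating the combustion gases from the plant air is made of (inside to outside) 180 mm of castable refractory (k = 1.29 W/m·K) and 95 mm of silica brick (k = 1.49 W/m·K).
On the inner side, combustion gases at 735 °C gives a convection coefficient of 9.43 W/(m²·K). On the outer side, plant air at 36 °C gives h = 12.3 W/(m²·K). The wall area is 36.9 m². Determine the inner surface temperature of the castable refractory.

T ≈ 545 °C

Model the wall as resistances in series:
R_inner film = 1/(h_i·A) = 1/(9.43×36.9) = 0.002874 K/W
R_castable refractory = L/(kA) = 0.18/(1.29×36.9) = 0.003781 K/W
R_silica brick = L/(kA) = 0.095/(1.49×36.9) = 0.001728 K/W
R_outer film = 1/(h_o·A) = 1/(12.3×36.9) = 0.002203 K/W
R_total = 0.01059 K/W;  Q = ΔT/R_total = 699/0.01059 = 66030 W
T_interface = T_inner − Q·ΣR(inner→interface) = 735 − 66000×0.002874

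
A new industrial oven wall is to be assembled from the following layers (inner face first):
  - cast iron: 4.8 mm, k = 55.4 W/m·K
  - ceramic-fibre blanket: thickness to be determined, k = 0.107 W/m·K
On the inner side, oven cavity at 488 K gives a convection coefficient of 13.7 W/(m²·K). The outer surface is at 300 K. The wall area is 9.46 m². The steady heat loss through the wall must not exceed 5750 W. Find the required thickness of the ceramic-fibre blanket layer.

Model the wall as resistances in series:
R_inner film = 1/(h_i·A) = 1/(13.7×9.46) = 0.007716 K/W
R_cast iron = L/(kA) = 0.0048/(55.4×9.46) = 9.159×10^-6 K/W
Sum of the known resistances R_other = 0.007725 K/W
Required total resistance R_tot = ΔT/Q_allow = 188/5750 = 0.0327 K/W
R_ceramic-fibre blanket = R_tot − R_other = 0.02497 K/W
L = R·k·A = 0.02497×0.107×9.46

L ≈ 25.3 mm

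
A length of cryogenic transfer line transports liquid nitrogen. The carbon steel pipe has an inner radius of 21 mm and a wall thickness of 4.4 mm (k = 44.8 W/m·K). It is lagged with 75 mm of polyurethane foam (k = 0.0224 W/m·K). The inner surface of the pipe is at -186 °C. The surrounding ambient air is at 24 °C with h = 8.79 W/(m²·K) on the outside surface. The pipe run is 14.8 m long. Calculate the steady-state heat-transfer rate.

Cylindrical conduction, so R = ln(r₂/r₁)/(2πkL) per layer, in series:
R_carbon steel pipe wall = ln(25.4/21)/(2π×44.8×14.8) = 4.566×10^-5 K/W
R_polyurethane foam = ln(100.4/25.4)/(2π×0.0224×14.8) = 0.6598 K/W
R_outer film = 1/(h_o·2πr_oL) = 1/(8.79×2π×0.1004×14.8) = 0.01219 K/W
R_total = 0.6721 K/W
Q = ΔT/R_total = 210/0.6721

Q ≈ 312 W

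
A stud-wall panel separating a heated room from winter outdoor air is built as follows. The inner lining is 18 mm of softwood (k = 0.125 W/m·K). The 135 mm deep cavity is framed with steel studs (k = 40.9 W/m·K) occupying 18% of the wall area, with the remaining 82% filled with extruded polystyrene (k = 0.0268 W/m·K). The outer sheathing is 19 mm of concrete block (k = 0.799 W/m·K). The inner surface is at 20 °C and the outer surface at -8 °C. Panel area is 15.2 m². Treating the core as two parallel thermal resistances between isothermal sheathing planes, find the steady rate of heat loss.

Q ≈ 2290 W

Sheathing layers in series; stud and cavity paths in parallel between them.
R_inner = 0.018/(0.125×15.2) = 0.009474 K/W
R_stud  = 0.135/(40.9×0.18×15.2) = 0.001206 K/W
R_cav   = 0.135/(0.0268×0.82×15.2) = 0.4041 K/W
1/R_core = 1/R_stud + 1/R_cav → R_core = 0.001203 K/W
R_outer = 0.019/(0.799×15.2) = 0.001564 K/W
R_total = 0.01224 K/W
Q = ΔT/R_total = 28/0.01224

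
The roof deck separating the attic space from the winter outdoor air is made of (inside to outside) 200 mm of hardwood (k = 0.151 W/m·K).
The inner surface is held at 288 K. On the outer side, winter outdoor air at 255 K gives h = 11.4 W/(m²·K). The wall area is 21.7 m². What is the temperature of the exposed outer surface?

Model the wall as resistances in series:
R_hardwood = L/(kA) = 0.2/(0.151×21.7) = 0.06104 K/W
R_outer film = 1/(h_o·A) = 1/(11.4×21.7) = 0.004042 K/W
R_total = 0.06508 K/W;  Q = ΔT/R_total = 33/0.06508 = 507.1 W
T_interface = T_inner − Q·ΣR(inner→interface) = 288 − 507×0.06104

T ≈ 257 K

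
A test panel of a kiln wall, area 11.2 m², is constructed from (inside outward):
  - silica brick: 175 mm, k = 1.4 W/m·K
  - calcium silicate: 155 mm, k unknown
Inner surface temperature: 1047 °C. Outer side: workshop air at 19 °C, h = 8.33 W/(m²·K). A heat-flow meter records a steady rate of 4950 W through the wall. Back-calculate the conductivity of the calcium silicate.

Treating each layer as a thermal resistance in series:
R_silica brick = L/(kA) = 0.175/(1.4×11.2) = 0.01116 K/W
R_outer film = 1/(h_o·A) = 1/(8.33×11.2) = 0.01072 K/W
Sum of known resistances R_other = 0.02188 K/W
Total R = ΔT/Q = 1028/4950 = 0.2077 K/W
R_calcium silicate = R_total − R_other = 0.1858 K/W
k = L/(R·A) = 0.155/(0.1858×11.2)

k ≈ 0.0745 W/(m·K)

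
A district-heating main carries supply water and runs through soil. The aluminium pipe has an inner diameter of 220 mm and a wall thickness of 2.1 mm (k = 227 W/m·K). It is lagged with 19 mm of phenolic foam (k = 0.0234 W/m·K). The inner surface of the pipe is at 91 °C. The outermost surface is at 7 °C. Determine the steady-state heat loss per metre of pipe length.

Per-layer cylindrical resistances, series-summed:
R_aluminium pipe wall = ln(112.1/110)/(2π×227×1) = 1.326×10^-5 K/W
R_phenolic foam = ln(131.1/112.1)/(2π×0.0234×1) = 1.065 K/W
R_total = 1.065 K/W
Q = ΔT/R_total = 84/1.065

q′ ≈ 78.9 W/m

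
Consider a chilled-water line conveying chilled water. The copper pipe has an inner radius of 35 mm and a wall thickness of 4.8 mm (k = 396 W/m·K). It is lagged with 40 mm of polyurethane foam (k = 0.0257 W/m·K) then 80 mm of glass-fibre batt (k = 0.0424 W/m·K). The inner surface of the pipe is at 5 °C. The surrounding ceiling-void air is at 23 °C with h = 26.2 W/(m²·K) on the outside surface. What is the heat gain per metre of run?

q′ ≈ 2.59 W/m

Cylindrical conduction, so R = ln(r₂/r₁)/(2πkL) per layer, in series:
R_copper pipe wall = ln(39.8/35)/(2π×396×1) = 5.165×10^-5 K/W
R_polyurethane foam = ln(79.8/39.8)/(2π×0.0257×1) = 4.308 K/W
R_glass-fibre batt = ln(159.8/79.8)/(2π×0.0424×1) = 2.607 K/W
R_outer film = 1/(h_o·2πr_oL) = 1/(26.2×2π×0.1598×1) = 0.03801 K/W
R_total = 6.953 K/W
Q = ΔT/R_total = 18/6.953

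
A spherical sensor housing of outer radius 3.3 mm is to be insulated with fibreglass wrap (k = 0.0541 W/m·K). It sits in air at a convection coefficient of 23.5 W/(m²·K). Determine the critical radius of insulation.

r_cr ≈ 4.6 mm

For a sphere r_cr = 2k/h = 2×0.0541/23.5
r_cr = 4.6 mm; since the bare radius (3.3 mm) is below r_cr, adding a thin layer of insulation will *increase* heat loss.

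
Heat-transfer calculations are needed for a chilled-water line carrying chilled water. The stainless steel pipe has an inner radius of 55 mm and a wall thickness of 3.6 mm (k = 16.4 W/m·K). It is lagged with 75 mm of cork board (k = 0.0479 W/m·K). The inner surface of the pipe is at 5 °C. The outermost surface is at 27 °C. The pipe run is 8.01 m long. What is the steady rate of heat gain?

Q ≈ 64.3 W

Treating each annulus and film as a series resistance:
R_stainless steel pipe wall = ln(58.6/55)/(2π×16.4×8.01) = 7.681×10^-5 K/W
R_cork board = ln(133.6/58.6)/(2π×0.0479×8.01) = 0.3419 K/W
R_total = 0.3419 K/W
Q = ΔT/R_total = 22/0.3419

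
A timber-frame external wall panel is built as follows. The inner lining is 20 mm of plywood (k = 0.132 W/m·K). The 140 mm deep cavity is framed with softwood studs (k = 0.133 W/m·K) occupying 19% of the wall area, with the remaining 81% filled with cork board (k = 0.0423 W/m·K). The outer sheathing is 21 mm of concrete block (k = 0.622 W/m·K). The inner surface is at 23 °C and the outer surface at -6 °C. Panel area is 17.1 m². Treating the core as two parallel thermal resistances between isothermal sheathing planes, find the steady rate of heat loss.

Q ≈ 195 W

Sheathing layers in series; stud and cavity paths in parallel between them.
R_inner = 0.02/(0.132×17.1) = 0.008861 K/W
R_stud  = 0.14/(0.133×0.19×17.1) = 0.324 K/W
R_cav   = 0.14/(0.0423×0.81×17.1) = 0.2389 K/W
1/R_core = 1/R_stud + 1/R_cav → R_core = 0.1375 K/W
R_outer = 0.021/(0.622×17.1) = 0.001974 K/W
R_total = 0.1484 K/W
Q = ΔT/R_total = 29/0.1484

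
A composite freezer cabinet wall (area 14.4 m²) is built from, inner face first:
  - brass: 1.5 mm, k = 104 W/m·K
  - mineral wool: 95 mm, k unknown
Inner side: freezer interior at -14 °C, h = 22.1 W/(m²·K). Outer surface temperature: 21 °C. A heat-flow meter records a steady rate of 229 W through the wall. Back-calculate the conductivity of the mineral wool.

Treating each layer as a thermal resistance in series:
R_inner film = 1/(h_i·A) = 1/(22.1×14.4) = 0.003142 K/W
R_brass = L/(kA) = 0.0015/(104×14.4) = 1.002×10^-6 K/W
Sum of known resistances R_other = 0.003143 K/W
Total R = ΔT/Q = 35/229 = 0.1528 K/W
R_mineral wool = R_total − R_other = 0.1497 K/W
k = L/(R·A) = 0.095/(0.1497×14.4)

k ≈ 0.0441 W/(m·K)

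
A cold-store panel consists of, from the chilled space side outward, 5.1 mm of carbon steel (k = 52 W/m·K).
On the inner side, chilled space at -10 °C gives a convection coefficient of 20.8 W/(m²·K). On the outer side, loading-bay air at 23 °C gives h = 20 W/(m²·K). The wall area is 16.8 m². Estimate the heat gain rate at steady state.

Treating each layer as a thermal resistance in series:
R_inner film = 1/(h_i·A) = 1/(20.8×16.8) = 0.002862 K/W
R_carbon steel = L/(kA) = 0.0051/(52×16.8) = 5.838×10^-6 K/W
R_outer film = 1/(h_o·A) = 1/(20×16.8) = 0.002976 K/W
R_total = 0.005844 K/W
Q = ΔT / R_total = 33 / 0.005844

Q ≈ 5650 W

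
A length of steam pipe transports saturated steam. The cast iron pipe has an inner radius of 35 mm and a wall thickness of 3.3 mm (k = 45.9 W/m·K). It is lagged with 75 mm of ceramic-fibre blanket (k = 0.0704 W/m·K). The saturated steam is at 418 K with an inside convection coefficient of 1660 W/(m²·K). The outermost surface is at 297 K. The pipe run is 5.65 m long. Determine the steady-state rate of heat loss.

Radial resistances (cylindrical: R_cond = ln(r_o/r_i)/(2πkL), R_conv = 1/(h·2πrL)):
R_inner film = 1/(h_i·2πr₁L) = 1/(1660×2π×0.035×5.65) = 4.848×10^-4 K/W
R_cast iron pipe wall = ln(38.3/35)/(2π×45.9×5.65) = 5.53×10^-5 K/W
R_ceramic-fibre blanket = ln(113.3/38.3)/(2π×0.0704×5.65) = 0.434 K/W
R_total = 0.4345 K/W
Q = ΔT/R_total = 121/0.4345

Q ≈ 278 W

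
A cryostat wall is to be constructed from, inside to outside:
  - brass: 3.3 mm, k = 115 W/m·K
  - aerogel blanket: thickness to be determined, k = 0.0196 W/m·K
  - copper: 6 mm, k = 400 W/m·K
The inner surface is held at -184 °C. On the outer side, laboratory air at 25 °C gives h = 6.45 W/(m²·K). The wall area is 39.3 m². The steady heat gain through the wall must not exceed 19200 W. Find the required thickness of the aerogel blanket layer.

Series thermal resistances:
R_brass = L/(kA) = 0.0033/(115×39.3) = 7.302×10^-7 K/W
R_copper = L/(kA) = 0.006/(400×39.3) = 3.817×10^-7 K/W
R_outer film = 1/(h_o·A) = 1/(6.45×39.3) = 0.003945 K/W
Sum of the known resistances R_other = 0.003946 K/W
Required total resistance R_tot = ΔT/Q_allow = 209/19200 = 0.01089 K/W
R_aerogel blanket = R_tot − R_other = 0.006939 K/W
L = R·k·A = 0.006939×0.0196×39.3

L ≈ 5.35 mm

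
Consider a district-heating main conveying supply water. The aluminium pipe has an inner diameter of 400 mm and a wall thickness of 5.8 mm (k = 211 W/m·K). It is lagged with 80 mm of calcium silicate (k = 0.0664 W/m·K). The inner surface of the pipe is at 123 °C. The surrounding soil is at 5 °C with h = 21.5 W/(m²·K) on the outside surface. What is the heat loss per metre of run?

q′ ≈ 145 W/m

For a radial system each layer contributes R = ln(r_out/r_in)/(2πkL); films add R = 1/(hA).
R_aluminium pipe wall = ln(205.8/200)/(2π×211×1) = 2.156×10^-5 K/W
R_calcium silicate = ln(285.8/205.8)/(2π×0.0664×1) = 0.7871 K/W
R_outer film = 1/(h_o·2πr_oL) = 1/(21.5×2π×0.2858×1) = 0.0259 K/W
R_total = 0.813 K/W
Q = ΔT/R_total = 118/0.813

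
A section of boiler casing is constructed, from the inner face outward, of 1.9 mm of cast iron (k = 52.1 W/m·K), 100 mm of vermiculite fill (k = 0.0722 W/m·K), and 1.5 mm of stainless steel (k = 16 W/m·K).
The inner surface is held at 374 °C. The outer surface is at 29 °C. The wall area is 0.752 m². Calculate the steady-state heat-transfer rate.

Q ≈ 187 W

Treating each layer as a thermal resistance in series:
R_cast iron = L/(kA) = 0.0019/(52.1×0.752) = 4.85×10^-5 K/W
R_vermiculite fill = L/(kA) = 0.1/(0.0722×0.752) = 1.842 K/W
R_stainless steel = L/(kA) = 0.0015/(16×0.752) = 1.247×10^-4 K/W
R_total = 1.842 K/W
Q = ΔT / R_total = 345 / 1.842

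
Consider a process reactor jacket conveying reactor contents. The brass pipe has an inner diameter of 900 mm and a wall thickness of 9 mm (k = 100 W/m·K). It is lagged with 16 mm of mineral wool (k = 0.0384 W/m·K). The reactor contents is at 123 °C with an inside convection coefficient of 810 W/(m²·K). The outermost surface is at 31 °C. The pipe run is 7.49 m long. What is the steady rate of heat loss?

Treating each annulus and film as a series resistance:
R_inner film = 1/(h_i·2πr₁L) = 1/(810×2π×0.45×7.49) = 5.83×10^-5 K/W
R_brass pipe wall = ln(459/450)/(2π×100×7.49) = 4.208×10^-6 K/W
R_mineral wool = ln(475/459)/(2π×0.0384×7.49) = 0.01896 K/W
R_total = 0.01902 K/W
Q = ΔT/R_total = 92/0.01902

Q ≈ 4840 W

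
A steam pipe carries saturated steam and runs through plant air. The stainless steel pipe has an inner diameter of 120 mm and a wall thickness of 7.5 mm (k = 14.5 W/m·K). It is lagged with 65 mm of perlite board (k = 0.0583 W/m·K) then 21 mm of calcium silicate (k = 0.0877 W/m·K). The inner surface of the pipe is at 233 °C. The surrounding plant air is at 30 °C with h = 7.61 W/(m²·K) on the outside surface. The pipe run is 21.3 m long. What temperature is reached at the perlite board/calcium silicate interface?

T ≈ 66.4 °C

Per-layer cylindrical resistances, series-summed:
R_stainless steel pipe wall = ln(67.5/60)/(2π×14.5×21.3) = 6.07×10^-5 K/W
R_perlite board = ln(132.5/67.5)/(2π×0.0583×21.3) = 0.08644 K/W
R_calcium silicate = ln(153.5/132.5)/(2π×0.0877×21.3) = 0.01253 K/W
R_outer film = 1/(h_o·2πr_oL) = 1/(7.61×2π×0.1535×21.3) = 0.006397 K/W
R_total = 0.1054 K/W
Q = ΔT/R_total = 203/0.1054
Q = 1930 W
T_interface = T_inner − Q·ΣR(inner→interface) = 233 − 1930×0.0865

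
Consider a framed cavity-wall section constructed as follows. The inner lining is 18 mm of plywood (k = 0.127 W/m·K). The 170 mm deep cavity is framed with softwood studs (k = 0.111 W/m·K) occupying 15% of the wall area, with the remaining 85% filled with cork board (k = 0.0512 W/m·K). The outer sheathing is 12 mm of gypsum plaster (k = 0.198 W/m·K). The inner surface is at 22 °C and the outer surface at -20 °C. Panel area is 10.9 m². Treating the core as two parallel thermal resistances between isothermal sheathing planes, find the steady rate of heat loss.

Q ≈ 151 W

Sheathing layers in series; stud and cavity paths in parallel between them.
R_inner = 0.018/(0.127×10.9) = 0.013 K/W
R_stud  = 0.17/(0.111×0.15×10.9) = 0.9367 K/W
R_cav   = 0.17/(0.0512×0.85×10.9) = 0.3584 K/W
1/R_core = 1/R_stud + 1/R_cav → R_core = 0.2592 K/W
R_outer = 0.012/(0.198×10.9) = 0.00556 K/W
R_total = 0.2778 K/W
Q = ΔT/R_total = 42/0.2778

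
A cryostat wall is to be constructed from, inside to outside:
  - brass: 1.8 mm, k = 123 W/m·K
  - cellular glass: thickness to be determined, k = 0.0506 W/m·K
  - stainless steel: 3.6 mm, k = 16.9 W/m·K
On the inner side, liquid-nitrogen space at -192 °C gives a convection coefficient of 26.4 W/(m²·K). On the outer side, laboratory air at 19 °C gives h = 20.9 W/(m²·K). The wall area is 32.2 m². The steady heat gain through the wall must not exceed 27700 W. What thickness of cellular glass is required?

L ≈ 8.06 mm

Using the resistance-network approach (series):
R_inner film = 1/(h_i·A) = 1/(26.4×32.2) = 0.001176 K/W
R_brass = L/(kA) = 0.0018/(123×32.2) = 4.545×10^-7 K/W
R_stainless steel = L/(kA) = 0.0036/(16.9×32.2) = 6.615×10^-6 K/W
R_outer film = 1/(h_o·A) = 1/(20.9×32.2) = 0.001486 K/W
Sum of the known resistances R_other = 0.002669 K/W
Required total resistance R_tot = ΔT/Q_allow = 211/27700 = 0.007617 K/W
R_cellular glass = R_tot − R_other = 0.004948 K/W
L = R·k·A = 0.004948×0.0506×32.2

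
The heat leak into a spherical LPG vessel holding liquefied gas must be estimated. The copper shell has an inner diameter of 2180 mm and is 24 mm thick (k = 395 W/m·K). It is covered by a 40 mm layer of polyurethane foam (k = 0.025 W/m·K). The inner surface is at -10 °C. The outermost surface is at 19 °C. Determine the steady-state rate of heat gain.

Q ≈ 293 W

Each spherical layer contributes R = (1/r_i − 1/r_o)/(4πk):
R_copper shell = (1/1.09 − 1/1.114)/(4π×395) = 3.982×10^-6 K/W
R_polyurethane foam = (1/1.114 − 1/1.154)/(4π×0.025) = 0.09904 K/W
R_total = 0.09905 K/W
Q = ΔT/R_total = 29/0.09905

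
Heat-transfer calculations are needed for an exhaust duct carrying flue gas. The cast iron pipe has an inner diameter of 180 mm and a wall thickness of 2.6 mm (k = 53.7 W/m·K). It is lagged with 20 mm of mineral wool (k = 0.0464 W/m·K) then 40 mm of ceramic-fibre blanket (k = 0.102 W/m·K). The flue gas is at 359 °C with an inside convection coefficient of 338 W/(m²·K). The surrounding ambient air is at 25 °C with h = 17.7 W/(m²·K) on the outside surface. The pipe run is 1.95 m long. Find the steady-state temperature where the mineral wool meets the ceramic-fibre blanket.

Treating each annulus and film as a series resistance:
R_inner film = 1/(h_i·2πr₁L) = 1/(338×2π×0.09×1.95) = 0.002683 K/W
R_cast iron pipe wall = ln(92.6/90)/(2π×53.7×1.95) = 4.329×10^-5 K/W
R_mineral wool = ln(112.6/92.6)/(2π×0.0464×1.95) = 0.344 K/W
R_ceramic-fibre blanket = ln(152.6/112.6)/(2π×0.102×1.95) = 0.2432 K/W
R_outer film = 1/(h_o·2πr_oL) = 1/(17.7×2π×0.1526×1.95) = 0.03022 K/W
R_total = 0.6202 K/W
Q = ΔT/R_total = 334/0.6202
Q = 539 W
T_interface = T_inner − Q·ΣR(inner→interface) = 359 − 539×0.3467

T ≈ 172 °C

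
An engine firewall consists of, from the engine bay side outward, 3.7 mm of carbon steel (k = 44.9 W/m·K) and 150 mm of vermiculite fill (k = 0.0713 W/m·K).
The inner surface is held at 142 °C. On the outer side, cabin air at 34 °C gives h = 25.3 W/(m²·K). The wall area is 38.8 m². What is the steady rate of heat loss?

Q ≈ 1960 W

Using the resistance-network approach (series):
R_carbon steel = L/(kA) = 0.0037/(44.9×38.8) = 2.124×10^-6 K/W
R_vermiculite fill = L/(kA) = 0.15/(0.0713×38.8) = 0.05422 K/W
R_outer film = 1/(h_o·A) = 1/(25.3×38.8) = 0.001019 K/W
R_total = 0.05524 K/W
Q = ΔT / R_total = 108 / 0.05524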